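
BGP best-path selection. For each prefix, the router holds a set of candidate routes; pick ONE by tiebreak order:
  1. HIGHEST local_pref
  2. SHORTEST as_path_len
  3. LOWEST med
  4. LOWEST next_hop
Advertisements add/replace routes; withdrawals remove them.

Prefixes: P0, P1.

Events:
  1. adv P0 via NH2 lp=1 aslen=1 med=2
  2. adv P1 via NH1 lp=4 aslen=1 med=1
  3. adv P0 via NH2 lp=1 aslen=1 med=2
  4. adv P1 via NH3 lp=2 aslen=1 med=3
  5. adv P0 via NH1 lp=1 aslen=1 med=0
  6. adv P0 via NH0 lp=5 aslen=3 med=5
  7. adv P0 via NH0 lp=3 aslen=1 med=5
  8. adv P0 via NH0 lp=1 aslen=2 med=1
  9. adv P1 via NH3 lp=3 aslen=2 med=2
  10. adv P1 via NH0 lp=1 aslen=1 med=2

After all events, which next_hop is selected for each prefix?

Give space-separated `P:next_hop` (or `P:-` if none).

Answer: P0:NH1 P1:NH1

Derivation:
Op 1: best P0=NH2 P1=-
Op 2: best P0=NH2 P1=NH1
Op 3: best P0=NH2 P1=NH1
Op 4: best P0=NH2 P1=NH1
Op 5: best P0=NH1 P1=NH1
Op 6: best P0=NH0 P1=NH1
Op 7: best P0=NH0 P1=NH1
Op 8: best P0=NH1 P1=NH1
Op 9: best P0=NH1 P1=NH1
Op 10: best P0=NH1 P1=NH1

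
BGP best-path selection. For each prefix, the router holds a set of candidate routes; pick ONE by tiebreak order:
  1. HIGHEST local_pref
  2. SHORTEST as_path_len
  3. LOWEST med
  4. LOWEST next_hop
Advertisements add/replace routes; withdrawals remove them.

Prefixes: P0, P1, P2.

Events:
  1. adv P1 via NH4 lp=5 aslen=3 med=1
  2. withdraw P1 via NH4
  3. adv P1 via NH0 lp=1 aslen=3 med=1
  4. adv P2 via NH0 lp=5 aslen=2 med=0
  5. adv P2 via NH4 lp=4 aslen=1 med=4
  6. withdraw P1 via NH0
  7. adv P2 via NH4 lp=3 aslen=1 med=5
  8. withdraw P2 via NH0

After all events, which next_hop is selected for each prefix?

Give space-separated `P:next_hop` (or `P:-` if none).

Op 1: best P0=- P1=NH4 P2=-
Op 2: best P0=- P1=- P2=-
Op 3: best P0=- P1=NH0 P2=-
Op 4: best P0=- P1=NH0 P2=NH0
Op 5: best P0=- P1=NH0 P2=NH0
Op 6: best P0=- P1=- P2=NH0
Op 7: best P0=- P1=- P2=NH0
Op 8: best P0=- P1=- P2=NH4

Answer: P0:- P1:- P2:NH4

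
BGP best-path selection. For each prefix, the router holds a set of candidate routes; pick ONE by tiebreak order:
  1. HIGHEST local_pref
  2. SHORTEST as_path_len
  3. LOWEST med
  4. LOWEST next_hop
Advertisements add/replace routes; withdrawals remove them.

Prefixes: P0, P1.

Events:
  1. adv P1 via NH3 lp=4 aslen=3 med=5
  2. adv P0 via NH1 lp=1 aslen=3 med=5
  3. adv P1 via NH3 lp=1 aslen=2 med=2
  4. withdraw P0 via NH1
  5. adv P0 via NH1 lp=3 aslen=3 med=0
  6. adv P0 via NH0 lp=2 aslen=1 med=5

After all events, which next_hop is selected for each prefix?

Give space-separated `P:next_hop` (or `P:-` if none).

Op 1: best P0=- P1=NH3
Op 2: best P0=NH1 P1=NH3
Op 3: best P0=NH1 P1=NH3
Op 4: best P0=- P1=NH3
Op 5: best P0=NH1 P1=NH3
Op 6: best P0=NH1 P1=NH3

Answer: P0:NH1 P1:NH3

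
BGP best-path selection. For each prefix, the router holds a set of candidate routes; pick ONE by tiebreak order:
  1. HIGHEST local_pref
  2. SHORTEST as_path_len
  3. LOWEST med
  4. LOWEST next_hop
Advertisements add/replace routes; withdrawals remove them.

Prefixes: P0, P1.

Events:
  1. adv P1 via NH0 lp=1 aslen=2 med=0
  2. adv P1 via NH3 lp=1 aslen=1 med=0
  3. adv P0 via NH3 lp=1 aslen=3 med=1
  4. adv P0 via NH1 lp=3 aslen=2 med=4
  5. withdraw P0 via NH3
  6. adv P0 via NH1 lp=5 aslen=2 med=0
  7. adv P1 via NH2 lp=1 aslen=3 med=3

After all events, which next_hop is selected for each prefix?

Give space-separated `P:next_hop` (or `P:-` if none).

Op 1: best P0=- P1=NH0
Op 2: best P0=- P1=NH3
Op 3: best P0=NH3 P1=NH3
Op 4: best P0=NH1 P1=NH3
Op 5: best P0=NH1 P1=NH3
Op 6: best P0=NH1 P1=NH3
Op 7: best P0=NH1 P1=NH3

Answer: P0:NH1 P1:NH3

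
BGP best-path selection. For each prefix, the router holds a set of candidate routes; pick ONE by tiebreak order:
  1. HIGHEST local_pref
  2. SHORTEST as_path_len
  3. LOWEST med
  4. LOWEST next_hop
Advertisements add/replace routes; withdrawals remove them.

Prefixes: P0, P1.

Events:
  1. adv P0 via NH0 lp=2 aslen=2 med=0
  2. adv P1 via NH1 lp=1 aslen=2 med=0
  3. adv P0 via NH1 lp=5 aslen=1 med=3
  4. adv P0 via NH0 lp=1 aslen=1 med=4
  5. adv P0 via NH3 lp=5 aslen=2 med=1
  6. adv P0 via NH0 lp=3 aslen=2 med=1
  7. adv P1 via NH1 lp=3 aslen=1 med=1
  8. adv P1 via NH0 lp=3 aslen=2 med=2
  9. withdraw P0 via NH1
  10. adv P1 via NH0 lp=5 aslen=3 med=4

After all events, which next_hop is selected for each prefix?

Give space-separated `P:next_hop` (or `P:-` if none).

Answer: P0:NH3 P1:NH0

Derivation:
Op 1: best P0=NH0 P1=-
Op 2: best P0=NH0 P1=NH1
Op 3: best P0=NH1 P1=NH1
Op 4: best P0=NH1 P1=NH1
Op 5: best P0=NH1 P1=NH1
Op 6: best P0=NH1 P1=NH1
Op 7: best P0=NH1 P1=NH1
Op 8: best P0=NH1 P1=NH1
Op 9: best P0=NH3 P1=NH1
Op 10: best P0=NH3 P1=NH0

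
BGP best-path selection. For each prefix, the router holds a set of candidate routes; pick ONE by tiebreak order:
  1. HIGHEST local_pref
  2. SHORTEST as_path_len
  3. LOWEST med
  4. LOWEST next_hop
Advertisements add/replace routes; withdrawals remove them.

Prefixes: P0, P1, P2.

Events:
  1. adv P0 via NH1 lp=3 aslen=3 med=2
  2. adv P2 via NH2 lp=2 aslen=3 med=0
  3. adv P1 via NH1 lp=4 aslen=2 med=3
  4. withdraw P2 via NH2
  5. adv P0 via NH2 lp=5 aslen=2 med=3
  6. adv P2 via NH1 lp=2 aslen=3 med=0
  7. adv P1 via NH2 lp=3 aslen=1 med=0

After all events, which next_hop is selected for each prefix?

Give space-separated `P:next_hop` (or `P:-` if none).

Op 1: best P0=NH1 P1=- P2=-
Op 2: best P0=NH1 P1=- P2=NH2
Op 3: best P0=NH1 P1=NH1 P2=NH2
Op 4: best P0=NH1 P1=NH1 P2=-
Op 5: best P0=NH2 P1=NH1 P2=-
Op 6: best P0=NH2 P1=NH1 P2=NH1
Op 7: best P0=NH2 P1=NH1 P2=NH1

Answer: P0:NH2 P1:NH1 P2:NH1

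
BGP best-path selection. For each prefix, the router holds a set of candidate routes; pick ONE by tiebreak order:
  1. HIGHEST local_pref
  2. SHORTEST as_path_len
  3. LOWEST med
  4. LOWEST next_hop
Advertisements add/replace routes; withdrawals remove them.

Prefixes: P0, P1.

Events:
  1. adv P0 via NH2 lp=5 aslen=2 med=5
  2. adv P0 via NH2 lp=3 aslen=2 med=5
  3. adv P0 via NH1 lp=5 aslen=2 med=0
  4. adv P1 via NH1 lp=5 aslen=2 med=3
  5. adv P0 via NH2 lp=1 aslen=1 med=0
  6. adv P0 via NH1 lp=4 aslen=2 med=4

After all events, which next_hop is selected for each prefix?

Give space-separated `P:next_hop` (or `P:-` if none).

Answer: P0:NH1 P1:NH1

Derivation:
Op 1: best P0=NH2 P1=-
Op 2: best P0=NH2 P1=-
Op 3: best P0=NH1 P1=-
Op 4: best P0=NH1 P1=NH1
Op 5: best P0=NH1 P1=NH1
Op 6: best P0=NH1 P1=NH1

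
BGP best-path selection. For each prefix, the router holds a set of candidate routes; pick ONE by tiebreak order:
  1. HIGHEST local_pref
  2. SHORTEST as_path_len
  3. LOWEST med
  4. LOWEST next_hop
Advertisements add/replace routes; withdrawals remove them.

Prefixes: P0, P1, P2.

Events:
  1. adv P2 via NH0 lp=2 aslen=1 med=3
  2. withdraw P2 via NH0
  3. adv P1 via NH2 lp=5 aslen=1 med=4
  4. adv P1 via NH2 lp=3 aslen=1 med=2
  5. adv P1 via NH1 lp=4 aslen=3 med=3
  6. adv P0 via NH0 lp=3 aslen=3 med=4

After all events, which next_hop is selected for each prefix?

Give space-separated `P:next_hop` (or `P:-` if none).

Op 1: best P0=- P1=- P2=NH0
Op 2: best P0=- P1=- P2=-
Op 3: best P0=- P1=NH2 P2=-
Op 4: best P0=- P1=NH2 P2=-
Op 5: best P0=- P1=NH1 P2=-
Op 6: best P0=NH0 P1=NH1 P2=-

Answer: P0:NH0 P1:NH1 P2:-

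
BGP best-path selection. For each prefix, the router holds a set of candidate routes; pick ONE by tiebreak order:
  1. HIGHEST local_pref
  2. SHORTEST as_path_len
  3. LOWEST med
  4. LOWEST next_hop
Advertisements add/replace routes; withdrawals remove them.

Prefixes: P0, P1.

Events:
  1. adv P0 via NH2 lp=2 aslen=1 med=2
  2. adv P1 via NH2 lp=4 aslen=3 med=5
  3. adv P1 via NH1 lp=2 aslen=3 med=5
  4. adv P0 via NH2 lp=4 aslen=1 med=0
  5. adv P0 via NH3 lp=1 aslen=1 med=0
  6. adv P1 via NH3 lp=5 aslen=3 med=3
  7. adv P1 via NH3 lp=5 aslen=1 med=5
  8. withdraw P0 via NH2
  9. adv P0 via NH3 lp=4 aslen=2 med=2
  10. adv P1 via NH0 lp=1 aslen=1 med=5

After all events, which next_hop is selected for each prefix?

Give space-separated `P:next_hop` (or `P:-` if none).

Op 1: best P0=NH2 P1=-
Op 2: best P0=NH2 P1=NH2
Op 3: best P0=NH2 P1=NH2
Op 4: best P0=NH2 P1=NH2
Op 5: best P0=NH2 P1=NH2
Op 6: best P0=NH2 P1=NH3
Op 7: best P0=NH2 P1=NH3
Op 8: best P0=NH3 P1=NH3
Op 9: best P0=NH3 P1=NH3
Op 10: best P0=NH3 P1=NH3

Answer: P0:NH3 P1:NH3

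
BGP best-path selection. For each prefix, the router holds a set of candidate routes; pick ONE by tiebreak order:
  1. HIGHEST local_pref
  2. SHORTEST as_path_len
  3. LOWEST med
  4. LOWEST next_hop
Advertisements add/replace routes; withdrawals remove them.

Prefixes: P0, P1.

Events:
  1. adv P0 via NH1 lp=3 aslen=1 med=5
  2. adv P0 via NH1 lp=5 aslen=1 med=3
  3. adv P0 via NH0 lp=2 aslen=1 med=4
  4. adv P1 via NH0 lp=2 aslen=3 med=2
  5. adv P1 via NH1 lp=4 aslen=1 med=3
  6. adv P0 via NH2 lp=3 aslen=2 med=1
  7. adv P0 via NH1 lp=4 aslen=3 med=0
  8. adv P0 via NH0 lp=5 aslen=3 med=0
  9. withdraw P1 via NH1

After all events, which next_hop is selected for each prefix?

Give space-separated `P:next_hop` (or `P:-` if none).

Answer: P0:NH0 P1:NH0

Derivation:
Op 1: best P0=NH1 P1=-
Op 2: best P0=NH1 P1=-
Op 3: best P0=NH1 P1=-
Op 4: best P0=NH1 P1=NH0
Op 5: best P0=NH1 P1=NH1
Op 6: best P0=NH1 P1=NH1
Op 7: best P0=NH1 P1=NH1
Op 8: best P0=NH0 P1=NH1
Op 9: best P0=NH0 P1=NH0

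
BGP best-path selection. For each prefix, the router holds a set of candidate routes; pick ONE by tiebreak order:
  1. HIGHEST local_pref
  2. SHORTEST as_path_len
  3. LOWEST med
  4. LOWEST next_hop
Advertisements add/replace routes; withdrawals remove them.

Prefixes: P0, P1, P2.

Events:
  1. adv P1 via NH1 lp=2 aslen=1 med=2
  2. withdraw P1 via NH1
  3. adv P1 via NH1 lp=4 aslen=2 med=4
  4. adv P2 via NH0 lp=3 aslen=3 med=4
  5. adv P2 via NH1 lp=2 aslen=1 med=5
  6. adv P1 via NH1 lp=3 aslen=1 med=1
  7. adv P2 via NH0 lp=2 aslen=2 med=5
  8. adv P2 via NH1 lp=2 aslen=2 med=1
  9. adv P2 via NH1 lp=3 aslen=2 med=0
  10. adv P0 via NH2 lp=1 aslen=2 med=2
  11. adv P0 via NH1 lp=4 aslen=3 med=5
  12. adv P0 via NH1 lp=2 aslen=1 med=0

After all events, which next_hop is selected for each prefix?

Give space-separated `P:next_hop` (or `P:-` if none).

Op 1: best P0=- P1=NH1 P2=-
Op 2: best P0=- P1=- P2=-
Op 3: best P0=- P1=NH1 P2=-
Op 4: best P0=- P1=NH1 P2=NH0
Op 5: best P0=- P1=NH1 P2=NH0
Op 6: best P0=- P1=NH1 P2=NH0
Op 7: best P0=- P1=NH1 P2=NH1
Op 8: best P0=- P1=NH1 P2=NH1
Op 9: best P0=- P1=NH1 P2=NH1
Op 10: best P0=NH2 P1=NH1 P2=NH1
Op 11: best P0=NH1 P1=NH1 P2=NH1
Op 12: best P0=NH1 P1=NH1 P2=NH1

Answer: P0:NH1 P1:NH1 P2:NH1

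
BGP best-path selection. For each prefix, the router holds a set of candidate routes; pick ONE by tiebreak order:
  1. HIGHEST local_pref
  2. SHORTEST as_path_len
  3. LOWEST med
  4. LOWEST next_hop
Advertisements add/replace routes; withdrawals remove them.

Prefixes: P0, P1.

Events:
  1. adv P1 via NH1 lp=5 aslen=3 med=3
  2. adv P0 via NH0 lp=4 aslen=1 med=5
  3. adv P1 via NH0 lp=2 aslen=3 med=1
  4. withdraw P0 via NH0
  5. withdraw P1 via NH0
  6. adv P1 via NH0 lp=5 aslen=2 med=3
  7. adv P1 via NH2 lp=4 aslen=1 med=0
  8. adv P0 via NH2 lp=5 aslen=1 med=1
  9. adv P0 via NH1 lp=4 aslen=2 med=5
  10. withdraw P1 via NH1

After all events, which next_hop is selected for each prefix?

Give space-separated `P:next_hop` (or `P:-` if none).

Op 1: best P0=- P1=NH1
Op 2: best P0=NH0 P1=NH1
Op 3: best P0=NH0 P1=NH1
Op 4: best P0=- P1=NH1
Op 5: best P0=- P1=NH1
Op 6: best P0=- P1=NH0
Op 7: best P0=- P1=NH0
Op 8: best P0=NH2 P1=NH0
Op 9: best P0=NH2 P1=NH0
Op 10: best P0=NH2 P1=NH0

Answer: P0:NH2 P1:NH0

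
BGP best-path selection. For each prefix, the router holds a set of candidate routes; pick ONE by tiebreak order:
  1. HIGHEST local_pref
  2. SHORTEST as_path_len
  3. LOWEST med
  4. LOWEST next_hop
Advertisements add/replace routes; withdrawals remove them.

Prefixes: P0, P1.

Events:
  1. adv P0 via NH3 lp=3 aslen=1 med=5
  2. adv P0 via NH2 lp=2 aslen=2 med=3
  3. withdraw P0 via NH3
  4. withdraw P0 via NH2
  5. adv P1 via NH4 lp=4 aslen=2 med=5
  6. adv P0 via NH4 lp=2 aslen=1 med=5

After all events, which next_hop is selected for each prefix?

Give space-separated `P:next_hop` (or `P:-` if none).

Answer: P0:NH4 P1:NH4

Derivation:
Op 1: best P0=NH3 P1=-
Op 2: best P0=NH3 P1=-
Op 3: best P0=NH2 P1=-
Op 4: best P0=- P1=-
Op 5: best P0=- P1=NH4
Op 6: best P0=NH4 P1=NH4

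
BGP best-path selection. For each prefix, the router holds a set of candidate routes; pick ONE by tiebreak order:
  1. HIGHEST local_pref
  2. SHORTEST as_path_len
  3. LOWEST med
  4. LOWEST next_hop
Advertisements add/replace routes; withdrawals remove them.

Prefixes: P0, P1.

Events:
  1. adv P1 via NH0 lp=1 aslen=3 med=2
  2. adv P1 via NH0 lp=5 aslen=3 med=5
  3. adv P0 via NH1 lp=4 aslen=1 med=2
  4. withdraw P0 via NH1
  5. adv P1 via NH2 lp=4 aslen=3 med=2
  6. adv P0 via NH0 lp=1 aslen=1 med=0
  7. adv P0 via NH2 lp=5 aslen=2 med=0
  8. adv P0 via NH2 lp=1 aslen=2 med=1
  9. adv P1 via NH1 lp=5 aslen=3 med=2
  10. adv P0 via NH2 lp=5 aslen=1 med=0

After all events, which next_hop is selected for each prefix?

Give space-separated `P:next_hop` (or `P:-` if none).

Answer: P0:NH2 P1:NH1

Derivation:
Op 1: best P0=- P1=NH0
Op 2: best P0=- P1=NH0
Op 3: best P0=NH1 P1=NH0
Op 4: best P0=- P1=NH0
Op 5: best P0=- P1=NH0
Op 6: best P0=NH0 P1=NH0
Op 7: best P0=NH2 P1=NH0
Op 8: best P0=NH0 P1=NH0
Op 9: best P0=NH0 P1=NH1
Op 10: best P0=NH2 P1=NH1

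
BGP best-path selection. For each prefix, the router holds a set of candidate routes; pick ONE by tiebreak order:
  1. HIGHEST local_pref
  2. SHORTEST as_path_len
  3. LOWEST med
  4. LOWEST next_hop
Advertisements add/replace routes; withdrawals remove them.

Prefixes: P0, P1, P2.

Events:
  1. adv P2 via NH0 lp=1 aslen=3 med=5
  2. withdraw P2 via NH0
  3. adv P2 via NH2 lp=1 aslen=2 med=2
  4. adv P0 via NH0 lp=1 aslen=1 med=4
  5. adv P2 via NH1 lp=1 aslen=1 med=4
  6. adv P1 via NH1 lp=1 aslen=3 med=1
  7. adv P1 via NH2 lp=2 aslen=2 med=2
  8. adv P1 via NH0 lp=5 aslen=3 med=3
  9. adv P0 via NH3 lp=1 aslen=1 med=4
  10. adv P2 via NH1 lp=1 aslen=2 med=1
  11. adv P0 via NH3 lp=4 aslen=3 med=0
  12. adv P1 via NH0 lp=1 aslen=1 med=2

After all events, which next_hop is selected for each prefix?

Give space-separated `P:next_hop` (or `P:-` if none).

Op 1: best P0=- P1=- P2=NH0
Op 2: best P0=- P1=- P2=-
Op 3: best P0=- P1=- P2=NH2
Op 4: best P0=NH0 P1=- P2=NH2
Op 5: best P0=NH0 P1=- P2=NH1
Op 6: best P0=NH0 P1=NH1 P2=NH1
Op 7: best P0=NH0 P1=NH2 P2=NH1
Op 8: best P0=NH0 P1=NH0 P2=NH1
Op 9: best P0=NH0 P1=NH0 P2=NH1
Op 10: best P0=NH0 P1=NH0 P2=NH1
Op 11: best P0=NH3 P1=NH0 P2=NH1
Op 12: best P0=NH3 P1=NH2 P2=NH1

Answer: P0:NH3 P1:NH2 P2:NH1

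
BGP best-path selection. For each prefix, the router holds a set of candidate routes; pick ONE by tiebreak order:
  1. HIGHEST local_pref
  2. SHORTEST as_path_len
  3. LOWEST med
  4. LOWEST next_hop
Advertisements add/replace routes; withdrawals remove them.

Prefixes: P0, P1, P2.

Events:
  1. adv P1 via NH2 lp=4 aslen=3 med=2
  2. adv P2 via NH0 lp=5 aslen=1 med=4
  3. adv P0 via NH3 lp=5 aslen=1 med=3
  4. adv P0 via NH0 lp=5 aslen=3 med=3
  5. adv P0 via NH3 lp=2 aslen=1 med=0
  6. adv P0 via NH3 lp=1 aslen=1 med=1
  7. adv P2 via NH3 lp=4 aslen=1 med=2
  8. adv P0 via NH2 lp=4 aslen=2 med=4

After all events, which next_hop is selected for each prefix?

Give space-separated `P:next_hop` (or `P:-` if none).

Answer: P0:NH0 P1:NH2 P2:NH0

Derivation:
Op 1: best P0=- P1=NH2 P2=-
Op 2: best P0=- P1=NH2 P2=NH0
Op 3: best P0=NH3 P1=NH2 P2=NH0
Op 4: best P0=NH3 P1=NH2 P2=NH0
Op 5: best P0=NH0 P1=NH2 P2=NH0
Op 6: best P0=NH0 P1=NH2 P2=NH0
Op 7: best P0=NH0 P1=NH2 P2=NH0
Op 8: best P0=NH0 P1=NH2 P2=NH0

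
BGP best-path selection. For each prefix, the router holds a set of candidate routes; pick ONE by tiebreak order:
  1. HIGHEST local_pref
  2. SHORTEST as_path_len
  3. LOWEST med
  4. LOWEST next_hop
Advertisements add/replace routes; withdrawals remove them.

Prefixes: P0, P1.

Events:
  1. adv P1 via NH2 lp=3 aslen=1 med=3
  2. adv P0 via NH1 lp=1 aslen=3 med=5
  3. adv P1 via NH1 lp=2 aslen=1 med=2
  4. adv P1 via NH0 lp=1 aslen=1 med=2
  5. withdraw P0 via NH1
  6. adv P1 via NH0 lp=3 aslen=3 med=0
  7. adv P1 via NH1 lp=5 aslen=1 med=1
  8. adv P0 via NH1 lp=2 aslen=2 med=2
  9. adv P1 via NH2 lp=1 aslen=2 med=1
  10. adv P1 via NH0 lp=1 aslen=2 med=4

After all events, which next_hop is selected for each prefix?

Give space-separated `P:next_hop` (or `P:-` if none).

Op 1: best P0=- P1=NH2
Op 2: best P0=NH1 P1=NH2
Op 3: best P0=NH1 P1=NH2
Op 4: best P0=NH1 P1=NH2
Op 5: best P0=- P1=NH2
Op 6: best P0=- P1=NH2
Op 7: best P0=- P1=NH1
Op 8: best P0=NH1 P1=NH1
Op 9: best P0=NH1 P1=NH1
Op 10: best P0=NH1 P1=NH1

Answer: P0:NH1 P1:NH1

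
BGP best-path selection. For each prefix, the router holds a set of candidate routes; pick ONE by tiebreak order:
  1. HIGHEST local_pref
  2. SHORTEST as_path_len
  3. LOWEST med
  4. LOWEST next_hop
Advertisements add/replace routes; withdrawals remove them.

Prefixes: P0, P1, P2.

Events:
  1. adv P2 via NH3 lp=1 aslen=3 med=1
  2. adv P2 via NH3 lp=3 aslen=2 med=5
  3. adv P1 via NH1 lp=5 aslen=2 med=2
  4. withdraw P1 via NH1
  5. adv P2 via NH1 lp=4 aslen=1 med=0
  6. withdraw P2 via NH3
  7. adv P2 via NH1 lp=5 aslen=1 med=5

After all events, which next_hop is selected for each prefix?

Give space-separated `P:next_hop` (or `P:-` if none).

Op 1: best P0=- P1=- P2=NH3
Op 2: best P0=- P1=- P2=NH3
Op 3: best P0=- P1=NH1 P2=NH3
Op 4: best P0=- P1=- P2=NH3
Op 5: best P0=- P1=- P2=NH1
Op 6: best P0=- P1=- P2=NH1
Op 7: best P0=- P1=- P2=NH1

Answer: P0:- P1:- P2:NH1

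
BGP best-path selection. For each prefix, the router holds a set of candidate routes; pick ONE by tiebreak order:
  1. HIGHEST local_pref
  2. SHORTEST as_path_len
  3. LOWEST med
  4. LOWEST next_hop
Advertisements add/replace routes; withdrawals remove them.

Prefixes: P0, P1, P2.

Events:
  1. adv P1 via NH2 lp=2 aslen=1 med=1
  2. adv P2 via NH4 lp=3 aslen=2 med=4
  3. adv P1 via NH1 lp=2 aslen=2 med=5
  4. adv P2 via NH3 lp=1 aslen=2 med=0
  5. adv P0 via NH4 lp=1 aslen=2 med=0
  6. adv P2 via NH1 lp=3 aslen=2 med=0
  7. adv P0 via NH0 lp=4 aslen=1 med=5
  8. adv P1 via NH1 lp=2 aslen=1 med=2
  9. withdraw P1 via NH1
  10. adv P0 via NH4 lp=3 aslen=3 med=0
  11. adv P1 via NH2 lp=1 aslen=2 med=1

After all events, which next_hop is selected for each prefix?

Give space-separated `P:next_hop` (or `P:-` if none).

Op 1: best P0=- P1=NH2 P2=-
Op 2: best P0=- P1=NH2 P2=NH4
Op 3: best P0=- P1=NH2 P2=NH4
Op 4: best P0=- P1=NH2 P2=NH4
Op 5: best P0=NH4 P1=NH2 P2=NH4
Op 6: best P0=NH4 P1=NH2 P2=NH1
Op 7: best P0=NH0 P1=NH2 P2=NH1
Op 8: best P0=NH0 P1=NH2 P2=NH1
Op 9: best P0=NH0 P1=NH2 P2=NH1
Op 10: best P0=NH0 P1=NH2 P2=NH1
Op 11: best P0=NH0 P1=NH2 P2=NH1

Answer: P0:NH0 P1:NH2 P2:NH1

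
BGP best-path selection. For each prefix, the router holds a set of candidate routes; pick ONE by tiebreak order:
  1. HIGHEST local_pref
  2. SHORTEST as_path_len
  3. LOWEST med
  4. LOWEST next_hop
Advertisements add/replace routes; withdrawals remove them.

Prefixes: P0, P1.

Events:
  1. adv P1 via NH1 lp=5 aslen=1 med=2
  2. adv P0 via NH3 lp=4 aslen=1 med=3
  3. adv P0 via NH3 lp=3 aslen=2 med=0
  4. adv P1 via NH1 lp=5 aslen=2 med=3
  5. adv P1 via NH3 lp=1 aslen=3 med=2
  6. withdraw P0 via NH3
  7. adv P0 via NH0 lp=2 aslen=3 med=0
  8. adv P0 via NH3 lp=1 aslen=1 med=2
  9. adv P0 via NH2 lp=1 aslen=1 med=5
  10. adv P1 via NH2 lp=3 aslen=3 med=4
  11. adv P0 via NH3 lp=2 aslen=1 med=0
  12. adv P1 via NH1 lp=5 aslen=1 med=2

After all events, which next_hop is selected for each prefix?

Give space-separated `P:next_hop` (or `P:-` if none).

Answer: P0:NH3 P1:NH1

Derivation:
Op 1: best P0=- P1=NH1
Op 2: best P0=NH3 P1=NH1
Op 3: best P0=NH3 P1=NH1
Op 4: best P0=NH3 P1=NH1
Op 5: best P0=NH3 P1=NH1
Op 6: best P0=- P1=NH1
Op 7: best P0=NH0 P1=NH1
Op 8: best P0=NH0 P1=NH1
Op 9: best P0=NH0 P1=NH1
Op 10: best P0=NH0 P1=NH1
Op 11: best P0=NH3 P1=NH1
Op 12: best P0=NH3 P1=NH1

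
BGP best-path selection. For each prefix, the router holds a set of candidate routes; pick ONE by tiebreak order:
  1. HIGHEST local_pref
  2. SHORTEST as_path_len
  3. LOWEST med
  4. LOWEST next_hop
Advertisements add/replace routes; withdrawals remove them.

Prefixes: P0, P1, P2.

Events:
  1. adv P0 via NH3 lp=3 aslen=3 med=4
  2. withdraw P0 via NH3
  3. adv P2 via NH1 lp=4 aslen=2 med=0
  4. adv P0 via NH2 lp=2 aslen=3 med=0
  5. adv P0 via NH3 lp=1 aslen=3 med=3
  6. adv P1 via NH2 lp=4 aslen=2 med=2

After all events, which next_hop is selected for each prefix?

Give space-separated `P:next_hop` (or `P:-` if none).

Op 1: best P0=NH3 P1=- P2=-
Op 2: best P0=- P1=- P2=-
Op 3: best P0=- P1=- P2=NH1
Op 4: best P0=NH2 P1=- P2=NH1
Op 5: best P0=NH2 P1=- P2=NH1
Op 6: best P0=NH2 P1=NH2 P2=NH1

Answer: P0:NH2 P1:NH2 P2:NH1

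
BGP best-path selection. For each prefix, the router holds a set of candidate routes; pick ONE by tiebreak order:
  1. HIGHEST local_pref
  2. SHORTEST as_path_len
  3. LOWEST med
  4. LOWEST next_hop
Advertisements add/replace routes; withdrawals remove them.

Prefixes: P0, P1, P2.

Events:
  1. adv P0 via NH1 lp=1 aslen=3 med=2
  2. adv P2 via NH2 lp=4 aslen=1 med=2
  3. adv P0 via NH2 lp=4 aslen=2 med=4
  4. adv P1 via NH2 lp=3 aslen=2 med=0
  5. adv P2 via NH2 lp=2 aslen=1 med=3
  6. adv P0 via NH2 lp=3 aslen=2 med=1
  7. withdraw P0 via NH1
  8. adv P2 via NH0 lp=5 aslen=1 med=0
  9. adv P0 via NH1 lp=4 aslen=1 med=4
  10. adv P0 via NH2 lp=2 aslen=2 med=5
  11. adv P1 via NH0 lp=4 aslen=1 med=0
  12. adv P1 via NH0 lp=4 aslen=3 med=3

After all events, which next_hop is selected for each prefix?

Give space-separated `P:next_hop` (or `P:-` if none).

Answer: P0:NH1 P1:NH0 P2:NH0

Derivation:
Op 1: best P0=NH1 P1=- P2=-
Op 2: best P0=NH1 P1=- P2=NH2
Op 3: best P0=NH2 P1=- P2=NH2
Op 4: best P0=NH2 P1=NH2 P2=NH2
Op 5: best P0=NH2 P1=NH2 P2=NH2
Op 6: best P0=NH2 P1=NH2 P2=NH2
Op 7: best P0=NH2 P1=NH2 P2=NH2
Op 8: best P0=NH2 P1=NH2 P2=NH0
Op 9: best P0=NH1 P1=NH2 P2=NH0
Op 10: best P0=NH1 P1=NH2 P2=NH0
Op 11: best P0=NH1 P1=NH0 P2=NH0
Op 12: best P0=NH1 P1=NH0 P2=NH0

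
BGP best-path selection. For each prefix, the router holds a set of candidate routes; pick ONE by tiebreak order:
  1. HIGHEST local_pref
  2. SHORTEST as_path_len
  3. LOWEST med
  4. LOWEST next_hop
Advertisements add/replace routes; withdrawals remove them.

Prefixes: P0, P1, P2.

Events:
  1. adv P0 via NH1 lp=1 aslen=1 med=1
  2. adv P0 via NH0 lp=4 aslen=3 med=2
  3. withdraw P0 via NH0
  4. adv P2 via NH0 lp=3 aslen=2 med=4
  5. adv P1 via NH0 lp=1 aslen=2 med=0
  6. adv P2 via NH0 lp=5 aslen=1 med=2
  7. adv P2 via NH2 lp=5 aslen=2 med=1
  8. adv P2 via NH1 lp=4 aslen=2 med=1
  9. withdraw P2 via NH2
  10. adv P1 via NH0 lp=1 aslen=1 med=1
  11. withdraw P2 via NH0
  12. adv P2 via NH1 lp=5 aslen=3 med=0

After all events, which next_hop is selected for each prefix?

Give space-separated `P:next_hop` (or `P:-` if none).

Op 1: best P0=NH1 P1=- P2=-
Op 2: best P0=NH0 P1=- P2=-
Op 3: best P0=NH1 P1=- P2=-
Op 4: best P0=NH1 P1=- P2=NH0
Op 5: best P0=NH1 P1=NH0 P2=NH0
Op 6: best P0=NH1 P1=NH0 P2=NH0
Op 7: best P0=NH1 P1=NH0 P2=NH0
Op 8: best P0=NH1 P1=NH0 P2=NH0
Op 9: best P0=NH1 P1=NH0 P2=NH0
Op 10: best P0=NH1 P1=NH0 P2=NH0
Op 11: best P0=NH1 P1=NH0 P2=NH1
Op 12: best P0=NH1 P1=NH0 P2=NH1

Answer: P0:NH1 P1:NH0 P2:NH1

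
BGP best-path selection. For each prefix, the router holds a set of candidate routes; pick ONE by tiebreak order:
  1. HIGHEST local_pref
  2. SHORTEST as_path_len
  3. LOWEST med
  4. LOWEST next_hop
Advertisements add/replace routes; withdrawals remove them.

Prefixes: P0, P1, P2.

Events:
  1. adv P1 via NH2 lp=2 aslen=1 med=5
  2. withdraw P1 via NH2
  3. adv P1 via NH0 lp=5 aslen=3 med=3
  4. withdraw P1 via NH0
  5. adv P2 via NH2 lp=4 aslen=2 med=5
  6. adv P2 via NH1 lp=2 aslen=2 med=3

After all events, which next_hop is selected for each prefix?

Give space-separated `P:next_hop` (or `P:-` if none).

Op 1: best P0=- P1=NH2 P2=-
Op 2: best P0=- P1=- P2=-
Op 3: best P0=- P1=NH0 P2=-
Op 4: best P0=- P1=- P2=-
Op 5: best P0=- P1=- P2=NH2
Op 6: best P0=- P1=- P2=NH2

Answer: P0:- P1:- P2:NH2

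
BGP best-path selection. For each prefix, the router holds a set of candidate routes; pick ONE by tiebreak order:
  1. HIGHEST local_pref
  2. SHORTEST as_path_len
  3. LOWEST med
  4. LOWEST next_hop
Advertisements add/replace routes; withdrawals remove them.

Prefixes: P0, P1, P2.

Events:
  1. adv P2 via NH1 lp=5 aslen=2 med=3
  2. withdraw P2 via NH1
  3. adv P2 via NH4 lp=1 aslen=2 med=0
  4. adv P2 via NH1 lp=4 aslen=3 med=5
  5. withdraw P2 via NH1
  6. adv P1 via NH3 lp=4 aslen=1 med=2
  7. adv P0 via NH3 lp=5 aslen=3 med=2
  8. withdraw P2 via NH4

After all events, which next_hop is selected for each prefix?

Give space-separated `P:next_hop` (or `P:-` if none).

Op 1: best P0=- P1=- P2=NH1
Op 2: best P0=- P1=- P2=-
Op 3: best P0=- P1=- P2=NH4
Op 4: best P0=- P1=- P2=NH1
Op 5: best P0=- P1=- P2=NH4
Op 6: best P0=- P1=NH3 P2=NH4
Op 7: best P0=NH3 P1=NH3 P2=NH4
Op 8: best P0=NH3 P1=NH3 P2=-

Answer: P0:NH3 P1:NH3 P2:-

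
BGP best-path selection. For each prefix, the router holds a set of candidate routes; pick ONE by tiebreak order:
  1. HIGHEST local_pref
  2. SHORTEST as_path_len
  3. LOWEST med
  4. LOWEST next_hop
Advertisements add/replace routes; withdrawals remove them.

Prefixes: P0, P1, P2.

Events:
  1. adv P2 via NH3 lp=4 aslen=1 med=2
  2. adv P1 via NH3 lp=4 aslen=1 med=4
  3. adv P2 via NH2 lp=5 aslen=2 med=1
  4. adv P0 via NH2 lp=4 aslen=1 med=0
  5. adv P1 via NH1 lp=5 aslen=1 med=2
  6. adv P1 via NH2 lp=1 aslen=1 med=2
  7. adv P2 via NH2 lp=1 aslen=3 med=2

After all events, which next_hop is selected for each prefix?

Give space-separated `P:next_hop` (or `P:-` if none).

Answer: P0:NH2 P1:NH1 P2:NH3

Derivation:
Op 1: best P0=- P1=- P2=NH3
Op 2: best P0=- P1=NH3 P2=NH3
Op 3: best P0=- P1=NH3 P2=NH2
Op 4: best P0=NH2 P1=NH3 P2=NH2
Op 5: best P0=NH2 P1=NH1 P2=NH2
Op 6: best P0=NH2 P1=NH1 P2=NH2
Op 7: best P0=NH2 P1=NH1 P2=NH3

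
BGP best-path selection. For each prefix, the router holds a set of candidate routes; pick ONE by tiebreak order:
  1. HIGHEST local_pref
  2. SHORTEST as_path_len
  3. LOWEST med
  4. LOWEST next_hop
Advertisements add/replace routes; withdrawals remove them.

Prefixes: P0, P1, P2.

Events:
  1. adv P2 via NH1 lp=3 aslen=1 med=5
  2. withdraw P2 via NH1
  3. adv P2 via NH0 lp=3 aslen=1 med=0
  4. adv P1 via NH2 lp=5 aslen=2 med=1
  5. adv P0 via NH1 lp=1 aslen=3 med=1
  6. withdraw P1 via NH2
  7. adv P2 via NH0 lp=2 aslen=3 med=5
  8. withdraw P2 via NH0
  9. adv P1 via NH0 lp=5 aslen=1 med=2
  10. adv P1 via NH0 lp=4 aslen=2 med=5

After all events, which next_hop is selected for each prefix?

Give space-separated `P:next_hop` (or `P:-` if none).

Op 1: best P0=- P1=- P2=NH1
Op 2: best P0=- P1=- P2=-
Op 3: best P0=- P1=- P2=NH0
Op 4: best P0=- P1=NH2 P2=NH0
Op 5: best P0=NH1 P1=NH2 P2=NH0
Op 6: best P0=NH1 P1=- P2=NH0
Op 7: best P0=NH1 P1=- P2=NH0
Op 8: best P0=NH1 P1=- P2=-
Op 9: best P0=NH1 P1=NH0 P2=-
Op 10: best P0=NH1 P1=NH0 P2=-

Answer: P0:NH1 P1:NH0 P2:-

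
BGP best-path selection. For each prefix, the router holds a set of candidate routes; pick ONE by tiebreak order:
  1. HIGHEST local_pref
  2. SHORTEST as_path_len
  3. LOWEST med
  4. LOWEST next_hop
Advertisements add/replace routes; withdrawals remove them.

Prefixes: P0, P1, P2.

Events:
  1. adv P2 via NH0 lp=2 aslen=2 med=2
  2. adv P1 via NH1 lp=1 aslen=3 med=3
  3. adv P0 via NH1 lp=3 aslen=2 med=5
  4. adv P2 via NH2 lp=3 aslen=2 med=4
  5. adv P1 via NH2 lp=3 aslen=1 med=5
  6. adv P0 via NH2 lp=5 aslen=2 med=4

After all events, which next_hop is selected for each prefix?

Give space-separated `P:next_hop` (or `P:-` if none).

Op 1: best P0=- P1=- P2=NH0
Op 2: best P0=- P1=NH1 P2=NH0
Op 3: best P0=NH1 P1=NH1 P2=NH0
Op 4: best P0=NH1 P1=NH1 P2=NH2
Op 5: best P0=NH1 P1=NH2 P2=NH2
Op 6: best P0=NH2 P1=NH2 P2=NH2

Answer: P0:NH2 P1:NH2 P2:NH2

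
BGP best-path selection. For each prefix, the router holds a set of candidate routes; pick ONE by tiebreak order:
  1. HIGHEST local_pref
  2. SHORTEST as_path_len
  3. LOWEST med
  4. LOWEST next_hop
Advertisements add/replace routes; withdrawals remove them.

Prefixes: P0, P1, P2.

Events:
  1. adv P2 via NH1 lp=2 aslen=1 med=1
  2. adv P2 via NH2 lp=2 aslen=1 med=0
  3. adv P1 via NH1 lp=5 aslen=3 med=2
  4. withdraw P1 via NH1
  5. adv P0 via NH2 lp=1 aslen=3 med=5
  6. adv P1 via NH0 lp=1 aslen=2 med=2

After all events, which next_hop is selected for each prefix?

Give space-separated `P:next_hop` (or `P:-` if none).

Op 1: best P0=- P1=- P2=NH1
Op 2: best P0=- P1=- P2=NH2
Op 3: best P0=- P1=NH1 P2=NH2
Op 4: best P0=- P1=- P2=NH2
Op 5: best P0=NH2 P1=- P2=NH2
Op 6: best P0=NH2 P1=NH0 P2=NH2

Answer: P0:NH2 P1:NH0 P2:NH2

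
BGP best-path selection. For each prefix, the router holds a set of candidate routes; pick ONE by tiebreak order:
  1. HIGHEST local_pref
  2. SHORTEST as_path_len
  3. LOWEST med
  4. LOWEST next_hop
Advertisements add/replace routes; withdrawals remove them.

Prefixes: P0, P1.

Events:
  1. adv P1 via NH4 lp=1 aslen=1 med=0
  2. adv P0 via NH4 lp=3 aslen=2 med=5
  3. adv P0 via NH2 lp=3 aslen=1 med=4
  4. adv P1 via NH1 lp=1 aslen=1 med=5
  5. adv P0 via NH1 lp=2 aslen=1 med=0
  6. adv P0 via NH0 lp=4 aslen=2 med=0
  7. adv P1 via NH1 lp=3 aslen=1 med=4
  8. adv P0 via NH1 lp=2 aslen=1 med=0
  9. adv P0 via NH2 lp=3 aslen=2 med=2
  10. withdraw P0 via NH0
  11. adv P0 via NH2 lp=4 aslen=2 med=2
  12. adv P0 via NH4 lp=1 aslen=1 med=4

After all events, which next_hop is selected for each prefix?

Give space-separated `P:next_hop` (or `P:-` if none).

Answer: P0:NH2 P1:NH1

Derivation:
Op 1: best P0=- P1=NH4
Op 2: best P0=NH4 P1=NH4
Op 3: best P0=NH2 P1=NH4
Op 4: best P0=NH2 P1=NH4
Op 5: best P0=NH2 P1=NH4
Op 6: best P0=NH0 P1=NH4
Op 7: best P0=NH0 P1=NH1
Op 8: best P0=NH0 P1=NH1
Op 9: best P0=NH0 P1=NH1
Op 10: best P0=NH2 P1=NH1
Op 11: best P0=NH2 P1=NH1
Op 12: best P0=NH2 P1=NH1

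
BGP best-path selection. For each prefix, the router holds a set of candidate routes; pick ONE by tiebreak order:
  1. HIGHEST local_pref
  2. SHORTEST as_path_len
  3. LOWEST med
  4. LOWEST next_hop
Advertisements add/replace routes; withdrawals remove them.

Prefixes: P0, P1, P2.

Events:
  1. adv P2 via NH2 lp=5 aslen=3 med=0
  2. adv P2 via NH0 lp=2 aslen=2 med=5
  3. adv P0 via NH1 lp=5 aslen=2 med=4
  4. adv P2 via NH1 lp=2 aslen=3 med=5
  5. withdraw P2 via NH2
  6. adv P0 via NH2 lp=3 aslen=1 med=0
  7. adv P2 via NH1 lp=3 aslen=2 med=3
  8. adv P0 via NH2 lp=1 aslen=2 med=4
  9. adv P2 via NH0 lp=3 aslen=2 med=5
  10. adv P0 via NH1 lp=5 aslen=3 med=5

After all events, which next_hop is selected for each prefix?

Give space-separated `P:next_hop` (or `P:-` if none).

Op 1: best P0=- P1=- P2=NH2
Op 2: best P0=- P1=- P2=NH2
Op 3: best P0=NH1 P1=- P2=NH2
Op 4: best P0=NH1 P1=- P2=NH2
Op 5: best P0=NH1 P1=- P2=NH0
Op 6: best P0=NH1 P1=- P2=NH0
Op 7: best P0=NH1 P1=- P2=NH1
Op 8: best P0=NH1 P1=- P2=NH1
Op 9: best P0=NH1 P1=- P2=NH1
Op 10: best P0=NH1 P1=- P2=NH1

Answer: P0:NH1 P1:- P2:NH1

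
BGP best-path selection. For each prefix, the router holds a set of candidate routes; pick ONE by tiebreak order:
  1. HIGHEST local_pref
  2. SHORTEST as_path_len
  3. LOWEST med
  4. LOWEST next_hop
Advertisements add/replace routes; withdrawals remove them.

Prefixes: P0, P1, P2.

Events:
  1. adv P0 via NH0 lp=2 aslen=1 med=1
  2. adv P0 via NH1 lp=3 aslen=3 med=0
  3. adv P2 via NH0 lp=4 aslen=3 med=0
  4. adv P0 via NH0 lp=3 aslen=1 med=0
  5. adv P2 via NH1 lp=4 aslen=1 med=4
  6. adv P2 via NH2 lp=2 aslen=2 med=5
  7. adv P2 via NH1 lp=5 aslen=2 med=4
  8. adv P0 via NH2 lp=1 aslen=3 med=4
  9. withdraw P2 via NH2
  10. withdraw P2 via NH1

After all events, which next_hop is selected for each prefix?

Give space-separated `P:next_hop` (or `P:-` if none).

Answer: P0:NH0 P1:- P2:NH0

Derivation:
Op 1: best P0=NH0 P1=- P2=-
Op 2: best P0=NH1 P1=- P2=-
Op 3: best P0=NH1 P1=- P2=NH0
Op 4: best P0=NH0 P1=- P2=NH0
Op 5: best P0=NH0 P1=- P2=NH1
Op 6: best P0=NH0 P1=- P2=NH1
Op 7: best P0=NH0 P1=- P2=NH1
Op 8: best P0=NH0 P1=- P2=NH1
Op 9: best P0=NH0 P1=- P2=NH1
Op 10: best P0=NH0 P1=- P2=NH0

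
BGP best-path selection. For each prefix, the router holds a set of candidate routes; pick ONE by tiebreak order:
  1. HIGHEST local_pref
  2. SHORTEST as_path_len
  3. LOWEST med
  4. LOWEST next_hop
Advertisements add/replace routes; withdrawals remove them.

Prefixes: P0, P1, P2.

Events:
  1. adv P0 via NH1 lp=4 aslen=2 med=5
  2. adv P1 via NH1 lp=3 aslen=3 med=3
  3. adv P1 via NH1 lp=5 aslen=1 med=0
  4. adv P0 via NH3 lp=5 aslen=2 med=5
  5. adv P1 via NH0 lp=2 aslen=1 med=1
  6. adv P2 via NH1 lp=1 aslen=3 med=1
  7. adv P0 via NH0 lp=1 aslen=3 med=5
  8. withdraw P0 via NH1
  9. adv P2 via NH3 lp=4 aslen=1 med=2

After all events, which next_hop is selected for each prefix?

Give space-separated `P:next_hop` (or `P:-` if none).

Answer: P0:NH3 P1:NH1 P2:NH3

Derivation:
Op 1: best P0=NH1 P1=- P2=-
Op 2: best P0=NH1 P1=NH1 P2=-
Op 3: best P0=NH1 P1=NH1 P2=-
Op 4: best P0=NH3 P1=NH1 P2=-
Op 5: best P0=NH3 P1=NH1 P2=-
Op 6: best P0=NH3 P1=NH1 P2=NH1
Op 7: best P0=NH3 P1=NH1 P2=NH1
Op 8: best P0=NH3 P1=NH1 P2=NH1
Op 9: best P0=NH3 P1=NH1 P2=NH3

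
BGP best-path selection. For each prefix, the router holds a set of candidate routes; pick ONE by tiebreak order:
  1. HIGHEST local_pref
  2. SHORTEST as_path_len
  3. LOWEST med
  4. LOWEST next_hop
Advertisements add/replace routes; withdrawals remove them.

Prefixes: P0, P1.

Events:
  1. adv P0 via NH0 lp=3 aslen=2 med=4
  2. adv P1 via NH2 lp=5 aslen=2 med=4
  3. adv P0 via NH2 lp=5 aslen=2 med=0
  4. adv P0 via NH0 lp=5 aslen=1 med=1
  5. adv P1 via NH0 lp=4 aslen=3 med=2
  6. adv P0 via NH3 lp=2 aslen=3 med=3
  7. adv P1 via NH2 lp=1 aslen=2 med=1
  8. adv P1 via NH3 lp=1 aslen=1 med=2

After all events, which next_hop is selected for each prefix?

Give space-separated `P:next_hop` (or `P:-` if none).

Op 1: best P0=NH0 P1=-
Op 2: best P0=NH0 P1=NH2
Op 3: best P0=NH2 P1=NH2
Op 4: best P0=NH0 P1=NH2
Op 5: best P0=NH0 P1=NH2
Op 6: best P0=NH0 P1=NH2
Op 7: best P0=NH0 P1=NH0
Op 8: best P0=NH0 P1=NH0

Answer: P0:NH0 P1:NH0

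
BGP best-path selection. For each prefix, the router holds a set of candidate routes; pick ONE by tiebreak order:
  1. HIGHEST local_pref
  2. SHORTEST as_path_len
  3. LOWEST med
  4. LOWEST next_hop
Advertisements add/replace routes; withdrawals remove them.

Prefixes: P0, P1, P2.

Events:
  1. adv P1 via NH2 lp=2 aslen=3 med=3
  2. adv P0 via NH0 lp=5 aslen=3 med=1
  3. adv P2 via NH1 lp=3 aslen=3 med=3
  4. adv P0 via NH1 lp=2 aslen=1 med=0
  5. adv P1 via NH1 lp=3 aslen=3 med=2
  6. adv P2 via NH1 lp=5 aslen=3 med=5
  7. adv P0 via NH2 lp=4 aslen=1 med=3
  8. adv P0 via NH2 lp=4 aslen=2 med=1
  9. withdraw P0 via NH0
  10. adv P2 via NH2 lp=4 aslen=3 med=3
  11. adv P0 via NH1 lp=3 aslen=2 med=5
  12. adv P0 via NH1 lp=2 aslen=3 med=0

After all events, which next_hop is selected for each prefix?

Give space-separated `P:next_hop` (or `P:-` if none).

Answer: P0:NH2 P1:NH1 P2:NH1

Derivation:
Op 1: best P0=- P1=NH2 P2=-
Op 2: best P0=NH0 P1=NH2 P2=-
Op 3: best P0=NH0 P1=NH2 P2=NH1
Op 4: best P0=NH0 P1=NH2 P2=NH1
Op 5: best P0=NH0 P1=NH1 P2=NH1
Op 6: best P0=NH0 P1=NH1 P2=NH1
Op 7: best P0=NH0 P1=NH1 P2=NH1
Op 8: best P0=NH0 P1=NH1 P2=NH1
Op 9: best P0=NH2 P1=NH1 P2=NH1
Op 10: best P0=NH2 P1=NH1 P2=NH1
Op 11: best P0=NH2 P1=NH1 P2=NH1
Op 12: best P0=NH2 P1=NH1 P2=NH1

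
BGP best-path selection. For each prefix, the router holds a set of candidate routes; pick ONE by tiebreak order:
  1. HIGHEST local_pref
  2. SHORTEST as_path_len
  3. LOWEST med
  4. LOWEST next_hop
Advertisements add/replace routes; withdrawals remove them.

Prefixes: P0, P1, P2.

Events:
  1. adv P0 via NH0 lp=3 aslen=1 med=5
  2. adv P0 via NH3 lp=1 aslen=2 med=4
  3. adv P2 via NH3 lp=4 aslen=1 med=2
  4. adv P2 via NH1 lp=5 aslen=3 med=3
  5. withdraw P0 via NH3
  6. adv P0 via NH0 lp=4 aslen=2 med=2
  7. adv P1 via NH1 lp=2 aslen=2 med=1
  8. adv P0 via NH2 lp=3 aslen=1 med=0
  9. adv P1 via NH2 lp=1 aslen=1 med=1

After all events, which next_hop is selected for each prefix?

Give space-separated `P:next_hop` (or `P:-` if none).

Answer: P0:NH0 P1:NH1 P2:NH1

Derivation:
Op 1: best P0=NH0 P1=- P2=-
Op 2: best P0=NH0 P1=- P2=-
Op 3: best P0=NH0 P1=- P2=NH3
Op 4: best P0=NH0 P1=- P2=NH1
Op 5: best P0=NH0 P1=- P2=NH1
Op 6: best P0=NH0 P1=- P2=NH1
Op 7: best P0=NH0 P1=NH1 P2=NH1
Op 8: best P0=NH0 P1=NH1 P2=NH1
Op 9: best P0=NH0 P1=NH1 P2=NH1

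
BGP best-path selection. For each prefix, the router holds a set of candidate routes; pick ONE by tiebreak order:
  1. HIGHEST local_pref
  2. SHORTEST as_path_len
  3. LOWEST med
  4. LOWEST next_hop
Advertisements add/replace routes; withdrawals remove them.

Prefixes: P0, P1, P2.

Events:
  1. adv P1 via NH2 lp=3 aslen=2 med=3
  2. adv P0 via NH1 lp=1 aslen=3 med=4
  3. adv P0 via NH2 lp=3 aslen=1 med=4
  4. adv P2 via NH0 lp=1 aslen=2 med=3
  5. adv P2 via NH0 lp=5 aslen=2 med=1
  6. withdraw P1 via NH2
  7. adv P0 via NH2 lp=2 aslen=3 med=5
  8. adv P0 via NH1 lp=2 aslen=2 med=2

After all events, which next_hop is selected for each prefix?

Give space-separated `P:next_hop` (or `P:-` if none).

Op 1: best P0=- P1=NH2 P2=-
Op 2: best P0=NH1 P1=NH2 P2=-
Op 3: best P0=NH2 P1=NH2 P2=-
Op 4: best P0=NH2 P1=NH2 P2=NH0
Op 5: best P0=NH2 P1=NH2 P2=NH0
Op 6: best P0=NH2 P1=- P2=NH0
Op 7: best P0=NH2 P1=- P2=NH0
Op 8: best P0=NH1 P1=- P2=NH0

Answer: P0:NH1 P1:- P2:NH0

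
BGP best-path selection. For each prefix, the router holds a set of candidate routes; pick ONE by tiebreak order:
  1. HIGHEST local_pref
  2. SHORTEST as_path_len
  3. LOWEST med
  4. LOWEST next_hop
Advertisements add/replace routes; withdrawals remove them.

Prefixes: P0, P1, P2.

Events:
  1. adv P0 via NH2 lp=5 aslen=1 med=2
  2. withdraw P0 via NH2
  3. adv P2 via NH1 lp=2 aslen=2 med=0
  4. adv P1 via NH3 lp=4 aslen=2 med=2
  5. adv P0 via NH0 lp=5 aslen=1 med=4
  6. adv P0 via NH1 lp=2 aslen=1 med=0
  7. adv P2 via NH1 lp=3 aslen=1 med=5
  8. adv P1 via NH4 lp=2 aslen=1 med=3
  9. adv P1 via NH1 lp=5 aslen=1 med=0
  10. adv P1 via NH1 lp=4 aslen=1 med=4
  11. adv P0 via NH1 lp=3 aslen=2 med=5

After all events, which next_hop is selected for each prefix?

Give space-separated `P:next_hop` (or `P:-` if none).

Op 1: best P0=NH2 P1=- P2=-
Op 2: best P0=- P1=- P2=-
Op 3: best P0=- P1=- P2=NH1
Op 4: best P0=- P1=NH3 P2=NH1
Op 5: best P0=NH0 P1=NH3 P2=NH1
Op 6: best P0=NH0 P1=NH3 P2=NH1
Op 7: best P0=NH0 P1=NH3 P2=NH1
Op 8: best P0=NH0 P1=NH3 P2=NH1
Op 9: best P0=NH0 P1=NH1 P2=NH1
Op 10: best P0=NH0 P1=NH1 P2=NH1
Op 11: best P0=NH0 P1=NH1 P2=NH1

Answer: P0:NH0 P1:NH1 P2:NH1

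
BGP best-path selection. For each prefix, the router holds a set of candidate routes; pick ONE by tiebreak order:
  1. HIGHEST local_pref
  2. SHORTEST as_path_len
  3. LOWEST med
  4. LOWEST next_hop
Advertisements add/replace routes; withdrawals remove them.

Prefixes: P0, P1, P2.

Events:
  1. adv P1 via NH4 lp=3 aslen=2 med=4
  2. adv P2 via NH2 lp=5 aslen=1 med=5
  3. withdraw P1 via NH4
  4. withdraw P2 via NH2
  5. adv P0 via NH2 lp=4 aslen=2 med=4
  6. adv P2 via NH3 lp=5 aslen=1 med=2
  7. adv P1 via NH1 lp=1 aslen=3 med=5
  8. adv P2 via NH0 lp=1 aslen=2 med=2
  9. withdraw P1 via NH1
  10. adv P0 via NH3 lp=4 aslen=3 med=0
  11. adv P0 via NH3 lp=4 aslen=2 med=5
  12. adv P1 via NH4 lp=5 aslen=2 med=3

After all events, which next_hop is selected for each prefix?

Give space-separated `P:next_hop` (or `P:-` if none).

Answer: P0:NH2 P1:NH4 P2:NH3

Derivation:
Op 1: best P0=- P1=NH4 P2=-
Op 2: best P0=- P1=NH4 P2=NH2
Op 3: best P0=- P1=- P2=NH2
Op 4: best P0=- P1=- P2=-
Op 5: best P0=NH2 P1=- P2=-
Op 6: best P0=NH2 P1=- P2=NH3
Op 7: best P0=NH2 P1=NH1 P2=NH3
Op 8: best P0=NH2 P1=NH1 P2=NH3
Op 9: best P0=NH2 P1=- P2=NH3
Op 10: best P0=NH2 P1=- P2=NH3
Op 11: best P0=NH2 P1=- P2=NH3
Op 12: best P0=NH2 P1=NH4 P2=NH3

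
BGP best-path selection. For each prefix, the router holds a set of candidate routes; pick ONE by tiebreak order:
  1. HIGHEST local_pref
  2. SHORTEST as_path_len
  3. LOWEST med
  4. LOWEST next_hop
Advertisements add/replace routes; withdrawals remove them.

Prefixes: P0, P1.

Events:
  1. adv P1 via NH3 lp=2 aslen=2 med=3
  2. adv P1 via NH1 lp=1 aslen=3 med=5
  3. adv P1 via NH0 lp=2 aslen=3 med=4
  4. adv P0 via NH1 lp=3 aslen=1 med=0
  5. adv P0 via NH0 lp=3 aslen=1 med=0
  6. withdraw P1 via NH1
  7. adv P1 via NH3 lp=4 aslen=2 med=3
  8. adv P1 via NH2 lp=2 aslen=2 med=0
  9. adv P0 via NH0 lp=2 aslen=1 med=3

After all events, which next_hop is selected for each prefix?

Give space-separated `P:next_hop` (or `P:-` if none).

Op 1: best P0=- P1=NH3
Op 2: best P0=- P1=NH3
Op 3: best P0=- P1=NH3
Op 4: best P0=NH1 P1=NH3
Op 5: best P0=NH0 P1=NH3
Op 6: best P0=NH0 P1=NH3
Op 7: best P0=NH0 P1=NH3
Op 8: best P0=NH0 P1=NH3
Op 9: best P0=NH1 P1=NH3

Answer: P0:NH1 P1:NH3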